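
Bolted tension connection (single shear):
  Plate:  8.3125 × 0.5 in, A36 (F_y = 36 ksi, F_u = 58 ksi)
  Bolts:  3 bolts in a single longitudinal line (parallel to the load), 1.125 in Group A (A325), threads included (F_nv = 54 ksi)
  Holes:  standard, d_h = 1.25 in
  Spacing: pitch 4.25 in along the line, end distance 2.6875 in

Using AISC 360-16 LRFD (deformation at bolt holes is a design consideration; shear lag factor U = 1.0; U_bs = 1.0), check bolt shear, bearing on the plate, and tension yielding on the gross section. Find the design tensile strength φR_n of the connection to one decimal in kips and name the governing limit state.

Bolt shear: A_b = π(1.125)²/4 = 0.99402 in². φR_n = 0.75 × 54 × 0.99402 × 3 × 1 = 120.8 kips.
Bearing (0.5 in plate, F_u = 58 ksi): end bolts L_c = 2.6875 − 1.25/2 = 2.0625, R_n = min(1.2×2.0625×0.5×58, 2.4×1.125×0.5×58) = 71.775 kips/bolt; interior L_c = 4.25 − 1.25 = 3, R_n = 78.3 kips/bolt. φR_n = 0.75 × (1×71.775 + 2×78.3) = 171.3 kips.
Tension yield (gross): A_g = 8.3125×0.5 = 4.1563 in². φR_n = 0.90 × 36 × 4.1563 = 134.7 kips.
Governing: min(120.8, 171.3, 134.7) = 120.8 kips → bolt shear.

120.8 kips (bolt shear governs)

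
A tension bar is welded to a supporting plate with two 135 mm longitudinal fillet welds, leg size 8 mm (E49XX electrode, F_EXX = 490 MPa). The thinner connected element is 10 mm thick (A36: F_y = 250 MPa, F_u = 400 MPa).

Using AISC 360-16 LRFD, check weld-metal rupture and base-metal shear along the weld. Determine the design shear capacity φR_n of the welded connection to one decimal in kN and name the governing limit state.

Weld metal: throat = 0.707×8 = 5.656 mm, L = 2×135 = 270 mm. φR_n = 0.75 × 0.6 × 490 × 5.656 × 270 = 336.7 kN.
Base metal shear (10 mm plate): yield φR_n = 1.0×0.6×250×10×270 = 405.0 kN; rupture φR_n = 0.75×0.6×400×10×270 = 486.0 kN; take 405.0 kN (yield).
Governing: min(336.7, 405.0) = 336.7 kN → weld metal.

336.7 kN (weld metal governs)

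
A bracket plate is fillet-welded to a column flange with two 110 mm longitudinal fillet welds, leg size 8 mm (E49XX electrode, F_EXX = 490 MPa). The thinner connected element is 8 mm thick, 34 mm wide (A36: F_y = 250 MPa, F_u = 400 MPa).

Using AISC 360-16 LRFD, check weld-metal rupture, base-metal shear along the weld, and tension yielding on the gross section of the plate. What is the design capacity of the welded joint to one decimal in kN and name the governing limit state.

61.2 kN (gross-section yield governs)

Weld metal: throat = 0.707×8 = 5.656 mm, L = 2×110 = 220 mm. φR_n = 0.75 × 0.6 × 490 × 5.656 × 220 = 274.4 kN.
Base metal shear (8 mm plate): yield φR_n = 1.0×0.6×250×8×220 = 264.0 kN; rupture φR_n = 0.75×0.6×400×8×220 = 316.8 kN; take 264.0 kN (yield).
Tension yield (gross): A_g = 34×8 = 272 mm². φR_n = 0.90 × 250 × 272 = 61.2 kN.
Governing: min(274.4, 264.0, 61.2) = 61.2 kN → gross-section yield.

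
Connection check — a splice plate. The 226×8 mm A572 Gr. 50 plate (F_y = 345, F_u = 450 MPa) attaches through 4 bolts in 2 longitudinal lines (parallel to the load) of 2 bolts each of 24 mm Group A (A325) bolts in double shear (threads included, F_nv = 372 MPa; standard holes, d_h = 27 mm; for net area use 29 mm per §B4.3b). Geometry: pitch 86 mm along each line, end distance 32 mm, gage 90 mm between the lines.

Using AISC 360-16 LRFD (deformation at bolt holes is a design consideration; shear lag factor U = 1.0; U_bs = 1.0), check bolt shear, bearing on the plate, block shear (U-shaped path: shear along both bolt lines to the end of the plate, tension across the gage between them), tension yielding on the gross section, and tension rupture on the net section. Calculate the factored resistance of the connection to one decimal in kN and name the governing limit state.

Bolt shear: A_b = π(24)²/4 = 452.39 mm². φR_n = 0.75 × 372 × 452.39 × 4 × 2 = 1009.7 kN.
Bearing (8 mm plate, F_u = 450 MPa): end bolts L_c = 32 − 27/2 = 18.5, R_n = min(1.2×18.5×8×450, 2.4×24×8×450) = 79.92 kN/bolt; interior L_c = 86 − 27 = 59, R_n = 207.36 kN/bolt. φR_n = 0.75 × (2×79.92 + 2×207.36) = 430.9 kN.
Block shear: shear path 2×[32+1×86] = 2×118 mm, A_gv = 1888, A_nv = 2×(118 − 1.5×29)×8 = 1192 mm²; tension across gage: (90 − 1×29)×8 = 488 mm². R_n = min(0.6×450×1192, 0.6×345×1888) + 1.0×450×488 = min(321.84, 390.82) + 219.6 = 541.44 kN. φR_n = 0.75 × 541.44 = 406.1 kN.
Tension yield (gross): A_g = 226×8 = 1808 mm². φR_n = 0.90 × 345 × 1808 = 561.4 kN.
Tension rupture (net): A_n = (226 − 2×29)×8 = 1344 mm² (U = 1.0, A_e = A_n). φR_n = 0.75 × 450 × 1344 = 453.6 kN.
Governing: min(1009.7, 430.9, 406.1, 561.4, 453.6) = 406.1 kN → block shear.

406.1 kN (block shear governs)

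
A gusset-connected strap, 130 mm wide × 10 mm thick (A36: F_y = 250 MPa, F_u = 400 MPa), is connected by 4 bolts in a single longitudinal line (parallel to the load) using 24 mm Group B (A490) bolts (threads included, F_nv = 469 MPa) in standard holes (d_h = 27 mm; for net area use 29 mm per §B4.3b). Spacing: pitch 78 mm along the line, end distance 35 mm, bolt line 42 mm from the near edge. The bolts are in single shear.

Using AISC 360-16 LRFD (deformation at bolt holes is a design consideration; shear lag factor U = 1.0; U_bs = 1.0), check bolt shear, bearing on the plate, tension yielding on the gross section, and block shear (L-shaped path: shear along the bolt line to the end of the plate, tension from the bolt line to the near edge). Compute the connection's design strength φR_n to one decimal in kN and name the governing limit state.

Bolt shear: A_b = π(24)²/4 = 452.39 mm². φR_n = 0.75 × 469 × 452.39 × 4 × 1 = 636.5 kN.
Bearing (10 mm plate, F_u = 400 MPa): end bolts L_c = 35 − 27/2 = 21.5, R_n = min(1.2×21.5×10×400, 2.4×24×10×400) = 103.2 kN/bolt; interior L_c = 78 − 27 = 51, R_n = 230.4 kN/bolt. φR_n = 0.75 × (1×103.2 + 3×230.4) = 595.8 kN.
Tension yield (gross): A_g = 130×10 = 1300 mm². φR_n = 0.90 × 250 × 1300 = 292.5 kN.
Block shear: shear path 1×[35+3×78] = 1×269 mm, A_gv = 2690, A_nv = 1×(269 − 3.5×29)×10 = 1675 mm²; tension to near edge: (42 − 0.5×29)×10 = 275 mm². R_n = min(0.6×400×1675, 0.6×250×2690) + 1.0×400×275 = min(402, 403.5) + 110 = 512 kN. φR_n = 0.75 × 512 = 384.0 kN.
Governing: min(636.5, 595.8, 292.5, 384.0) = 292.5 kN → gross-section yield.

292.5 kN (gross-section yield governs)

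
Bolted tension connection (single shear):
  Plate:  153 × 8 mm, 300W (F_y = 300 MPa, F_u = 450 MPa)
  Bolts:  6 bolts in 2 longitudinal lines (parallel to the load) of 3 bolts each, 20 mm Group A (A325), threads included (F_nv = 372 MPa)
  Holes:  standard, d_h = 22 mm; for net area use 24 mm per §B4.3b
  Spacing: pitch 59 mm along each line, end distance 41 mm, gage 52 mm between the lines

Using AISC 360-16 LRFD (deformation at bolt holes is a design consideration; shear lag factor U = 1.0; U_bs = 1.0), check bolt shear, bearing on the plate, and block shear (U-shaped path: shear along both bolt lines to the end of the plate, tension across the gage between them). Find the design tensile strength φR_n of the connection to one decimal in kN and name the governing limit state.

396.4 kN (block shear governs)

Bolt shear: A_b = π(20)²/4 = 314.16 mm². φR_n = 0.75 × 372 × 314.16 × 6 × 1 = 525.9 kN.
Bearing (8 mm plate, F_u = 450 MPa): end bolts L_c = 41 − 22/2 = 30, R_n = min(1.2×30×8×450, 2.4×20×8×450) = 129.6 kN/bolt; interior L_c = 59 − 22 = 37, R_n = 159.84 kN/bolt. φR_n = 0.75 × (2×129.6 + 4×159.84) = 673.9 kN.
Block shear: shear path 2×[41+2×59] = 2×159 mm, A_gv = 2544, A_nv = 2×(159 − 2.5×24)×8 = 1584 mm²; tension across gage: (52 − 1×24)×8 = 224 mm². R_n = min(0.6×450×1584, 0.6×300×2544) + 1.0×450×224 = min(427.68, 457.92) + 100.8 = 528.48 kN. φR_n = 0.75 × 528.48 = 396.4 kN.
Governing: min(525.9, 673.9, 396.4) = 396.4 kN → block shear.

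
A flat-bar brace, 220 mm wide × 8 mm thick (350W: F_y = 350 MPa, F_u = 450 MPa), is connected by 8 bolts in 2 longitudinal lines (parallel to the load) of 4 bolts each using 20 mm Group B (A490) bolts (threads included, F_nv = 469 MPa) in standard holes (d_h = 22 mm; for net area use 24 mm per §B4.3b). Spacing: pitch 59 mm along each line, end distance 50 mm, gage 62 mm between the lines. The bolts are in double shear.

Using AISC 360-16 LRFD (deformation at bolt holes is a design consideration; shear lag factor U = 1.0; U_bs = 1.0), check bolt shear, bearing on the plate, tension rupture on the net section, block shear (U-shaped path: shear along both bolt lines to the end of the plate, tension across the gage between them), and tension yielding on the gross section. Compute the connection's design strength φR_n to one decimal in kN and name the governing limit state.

Bolt shear: A_b = π(20)²/4 = 314.16 mm². φR_n = 0.75 × 469 × 314.16 × 8 × 2 = 1768.1 kN.
Bearing (8 mm plate, F_u = 450 MPa): end bolts L_c = 50 − 22/2 = 39, R_n = min(1.2×39×8×450, 2.4×20×8×450) = 168.48 kN/bolt; interior L_c = 59 − 22 = 37, R_n = 159.84 kN/bolt. φR_n = 0.75 × (2×168.48 + 6×159.84) = 972.0 kN.
Tension rupture (net): A_n = (220 − 2×24)×8 = 1376 mm² (U = 1.0, A_e = A_n). φR_n = 0.75 × 450 × 1376 = 464.4 kN.
Block shear: shear path 2×[50+3×59] = 2×227 mm, A_gv = 3632, A_nv = 2×(227 − 3.5×24)×8 = 2288 mm²; tension across gage: (62 − 1×24)×8 = 304 mm². R_n = min(0.6×450×2288, 0.6×350×3632) + 1.0×450×304 = min(617.76, 762.72) + 136.8 = 754.56 kN. φR_n = 0.75 × 754.56 = 565.9 kN.
Tension yield (gross): A_g = 220×8 = 1760 mm². φR_n = 0.90 × 350 × 1760 = 554.4 kN.
Governing: min(1768.1, 972.0, 464.4, 565.9, 554.4) = 464.4 kN → net-section rupture.

464.4 kN (net-section rupture governs)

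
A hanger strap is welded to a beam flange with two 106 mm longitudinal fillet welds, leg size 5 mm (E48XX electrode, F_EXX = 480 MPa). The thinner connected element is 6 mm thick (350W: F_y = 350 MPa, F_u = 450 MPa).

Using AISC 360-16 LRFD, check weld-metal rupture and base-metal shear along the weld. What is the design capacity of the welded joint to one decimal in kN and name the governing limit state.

161.9 kN (weld metal governs)

Weld metal: throat = 0.707×5 = 3.535 mm, L = 2×106 = 212 mm. φR_n = 0.75 × 0.6 × 480 × 3.535 × 212 = 161.9 kN.
Base metal shear (6 mm plate): yield φR_n = 1.0×0.6×350×6×212 = 267.1 kN; rupture φR_n = 0.75×0.6×450×6×212 = 257.6 kN; take 257.6 kN (rupture).
Governing: min(161.9, 257.6) = 161.9 kN → weld metal.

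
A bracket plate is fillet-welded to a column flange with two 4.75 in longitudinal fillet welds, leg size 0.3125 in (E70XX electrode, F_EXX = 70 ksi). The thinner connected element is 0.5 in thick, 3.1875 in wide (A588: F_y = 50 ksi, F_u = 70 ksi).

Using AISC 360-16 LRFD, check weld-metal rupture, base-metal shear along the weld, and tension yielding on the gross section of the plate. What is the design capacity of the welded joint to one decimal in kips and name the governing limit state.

Weld metal: throat = 0.707×0.3125 = 0.22094 in, L = 2×4.75 = 9.5 in. φR_n = 0.75 × 0.6 × 70 × 0.22094 × 9.5 = 66.1 kips.
Base metal shear (0.5 in plate): yield φR_n = 1.0×0.6×50×0.5×9.5 = 142.5 kips; rupture φR_n = 0.75×0.6×70×0.5×9.5 = 149.6 kips; take 142.5 kips (yield).
Tension yield (gross): A_g = 3.1875×0.5 = 1.5938 in². φR_n = 0.90 × 50 × 1.5938 = 71.7 kips.
Governing: min(66.1, 142.5, 71.7) = 66.1 kips → weld metal.

66.1 kips (weld metal governs)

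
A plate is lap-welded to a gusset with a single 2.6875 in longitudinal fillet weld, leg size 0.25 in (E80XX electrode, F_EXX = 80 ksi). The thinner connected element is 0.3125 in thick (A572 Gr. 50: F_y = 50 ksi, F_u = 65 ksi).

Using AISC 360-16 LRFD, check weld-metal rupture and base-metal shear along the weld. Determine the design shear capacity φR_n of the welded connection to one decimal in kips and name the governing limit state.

Weld metal: throat = 0.707×0.25 = 0.17675 in, L = 2.6875 in. φR_n = 0.75 × 0.6 × 80 × 0.17675 × 2.6875 = 17.1 kips.
Base metal shear (0.3125 in plate): yield φR_n = 1.0×0.6×50×0.3125×2.6875 = 25.2 kips; rupture φR_n = 0.75×0.6×65×0.3125×2.6875 = 24.6 kips; take 24.6 kips (rupture).
Governing: min(17.1, 24.6) = 17.1 kips → weld metal.

17.1 kips (weld metal governs)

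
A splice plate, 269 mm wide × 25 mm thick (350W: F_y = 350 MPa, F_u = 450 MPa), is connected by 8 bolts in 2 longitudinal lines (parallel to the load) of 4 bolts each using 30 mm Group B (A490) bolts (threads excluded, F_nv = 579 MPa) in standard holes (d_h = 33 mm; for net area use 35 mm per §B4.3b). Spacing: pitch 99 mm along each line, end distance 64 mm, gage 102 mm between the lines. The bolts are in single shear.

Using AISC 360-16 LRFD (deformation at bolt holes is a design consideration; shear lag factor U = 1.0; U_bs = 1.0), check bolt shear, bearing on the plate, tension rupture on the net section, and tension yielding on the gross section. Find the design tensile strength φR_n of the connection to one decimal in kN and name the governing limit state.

1679.1 kN (net-section rupture governs)

Bolt shear: A_b = π(30)²/4 = 706.86 mm². φR_n = 0.75 × 579 × 706.86 × 8 × 1 = 2455.6 kN.
Bearing (25 mm plate, F_u = 450 MPa): end bolts L_c = 64 − 33/2 = 47.5, R_n = min(1.2×47.5×25×450, 2.4×30×25×450) = 641.25 kN/bolt; interior L_c = 99 − 33 = 66, R_n = 810 kN/bolt. φR_n = 0.75 × (2×641.25 + 6×810) = 4606.9 kN.
Tension rupture (net): A_n = (269 − 2×35)×25 = 4975 mm² (U = 1.0, A_e = A_n). φR_n = 0.75 × 450 × 4975 = 1679.1 kN.
Tension yield (gross): A_g = 269×25 = 6725 mm². φR_n = 0.90 × 350 × 6725 = 2118.4 kN.
Governing: min(2455.6, 4606.9, 1679.1, 2118.4) = 1679.1 kN → net-section rupture.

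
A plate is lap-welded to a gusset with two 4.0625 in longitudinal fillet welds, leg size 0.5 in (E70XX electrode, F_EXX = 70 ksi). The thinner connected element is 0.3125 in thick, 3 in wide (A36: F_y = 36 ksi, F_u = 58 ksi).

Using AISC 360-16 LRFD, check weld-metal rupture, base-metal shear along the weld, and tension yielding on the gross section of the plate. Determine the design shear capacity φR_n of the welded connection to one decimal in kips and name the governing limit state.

30.4 kips (gross-section yield governs)

Weld metal: throat = 0.707×0.5 = 0.3535 in, L = 2×4.0625 = 8.125 in. φR_n = 0.75 × 0.6 × 70 × 0.3535 × 8.125 = 90.5 kips.
Base metal shear (0.3125 in plate): yield φR_n = 1.0×0.6×36×0.3125×8.125 = 54.8 kips; rupture φR_n = 0.75×0.6×58×0.3125×8.125 = 66.3 kips; take 54.8 kips (yield).
Tension yield (gross): A_g = 3×0.3125 = 0.9375 in². φR_n = 0.90 × 36 × 0.9375 = 30.4 kips.
Governing: min(90.5, 54.8, 30.4) = 30.4 kips → gross-section yield.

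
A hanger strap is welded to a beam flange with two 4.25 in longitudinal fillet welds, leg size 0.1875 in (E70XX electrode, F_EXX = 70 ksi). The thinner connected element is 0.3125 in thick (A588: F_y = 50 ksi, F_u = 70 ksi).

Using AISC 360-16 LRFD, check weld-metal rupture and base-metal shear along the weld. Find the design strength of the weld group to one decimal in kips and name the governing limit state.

35.5 kips (weld metal governs)

Weld metal: throat = 0.707×0.1875 = 0.13256 in, L = 2×4.25 = 8.5 in. φR_n = 0.75 × 0.6 × 70 × 0.13256 × 8.5 = 35.5 kips.
Base metal shear (0.3125 in plate): yield φR_n = 1.0×0.6×50×0.3125×8.5 = 79.7 kips; rupture φR_n = 0.75×0.6×70×0.3125×8.5 = 83.7 kips; take 79.7 kips (yield).
Governing: min(35.5, 79.7) = 35.5 kips → weld metal.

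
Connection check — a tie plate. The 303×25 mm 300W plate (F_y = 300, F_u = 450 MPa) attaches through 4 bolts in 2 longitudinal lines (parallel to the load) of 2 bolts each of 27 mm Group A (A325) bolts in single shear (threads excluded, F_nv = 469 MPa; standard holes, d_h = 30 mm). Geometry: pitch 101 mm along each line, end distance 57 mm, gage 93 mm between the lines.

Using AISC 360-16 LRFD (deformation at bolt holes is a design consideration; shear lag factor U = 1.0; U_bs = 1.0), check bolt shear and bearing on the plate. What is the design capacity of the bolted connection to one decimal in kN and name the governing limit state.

Bolt shear: A_b = π(27)²/4 = 572.56 mm². φR_n = 0.75 × 469 × 572.56 × 4 × 1 = 805.6 kN.
Bearing (25 mm plate, F_u = 450 MPa): end bolts L_c = 57 − 30/2 = 42, R_n = min(1.2×42×25×450, 2.4×27×25×450) = 567 kN/bolt; interior L_c = 101 − 30 = 71, R_n = 729 kN/bolt. φR_n = 0.75 × (2×567 + 2×729) = 1944.0 kN.
Governing: min(805.6, 1944.0) = 805.6 kN → bolt shear.

805.6 kN (bolt shear governs)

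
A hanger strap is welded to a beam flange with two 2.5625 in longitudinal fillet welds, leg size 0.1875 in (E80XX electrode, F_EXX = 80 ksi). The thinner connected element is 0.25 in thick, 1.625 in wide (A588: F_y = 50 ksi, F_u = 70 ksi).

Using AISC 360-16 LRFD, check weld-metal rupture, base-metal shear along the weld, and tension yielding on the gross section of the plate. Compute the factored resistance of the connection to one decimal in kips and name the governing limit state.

18.3 kips (gross-section yield governs)

Weld metal: throat = 0.707×0.1875 = 0.13256 in, L = 2×2.5625 = 5.125 in. φR_n = 0.75 × 0.6 × 80 × 0.13256 × 5.125 = 24.5 kips.
Base metal shear (0.25 in plate): yield φR_n = 1.0×0.6×50×0.25×5.125 = 38.4 kips; rupture φR_n = 0.75×0.6×70×0.25×5.125 = 40.4 kips; take 38.4 kips (yield).
Tension yield (gross): A_g = 1.625×0.25 = 0.40625 in². φR_n = 0.90 × 50 × 0.40625 = 18.3 kips.
Governing: min(24.5, 38.4, 18.3) = 18.3 kips → gross-section yield.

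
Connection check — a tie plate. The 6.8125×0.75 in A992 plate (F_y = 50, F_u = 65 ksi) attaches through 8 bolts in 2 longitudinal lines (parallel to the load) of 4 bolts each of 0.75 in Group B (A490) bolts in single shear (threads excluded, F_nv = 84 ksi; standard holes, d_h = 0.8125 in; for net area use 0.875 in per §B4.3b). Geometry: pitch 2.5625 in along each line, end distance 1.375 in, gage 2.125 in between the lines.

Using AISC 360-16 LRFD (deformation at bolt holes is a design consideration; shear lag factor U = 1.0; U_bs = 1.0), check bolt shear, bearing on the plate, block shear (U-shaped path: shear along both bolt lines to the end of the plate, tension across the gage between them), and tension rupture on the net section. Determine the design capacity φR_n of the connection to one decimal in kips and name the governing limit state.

185.1 kips (net-section rupture governs)

Bolt shear: A_b = π(0.75)²/4 = 0.44179 in². φR_n = 0.75 × 84 × 0.44179 × 8 × 1 = 222.7 kips.
Bearing (0.75 in plate, F_u = 65 ksi): end bolts L_c = 1.375 − 0.8125/2 = 0.96875, R_n = min(1.2×0.96875×0.75×65, 2.4×0.75×0.75×65) = 56.672 kips/bolt; interior L_c = 2.5625 − 0.8125 = 1.75, R_n = 87.75 kips/bolt. φR_n = 0.75 × (2×56.672 + 6×87.75) = 479.9 kips.
Block shear: shear path 2×[1.375+3×2.5625] = 2×9.0625 in, A_gv = 13.594, A_nv = 2×(9.0625 − 3.5×0.875)×0.75 = 9 in²; tension across gage: (2.125 − 1×0.875)×0.75 = 0.9375 in². R_n = min(0.6×65×9, 0.6×50×13.594) + 1.0×65×0.9375 = min(351, 407.82) + 60.938 = 411.94 kips. φR_n = 0.75 × 411.94 = 309.0 kips.
Tension rupture (net): A_n = (6.8125 − 2×0.875)×0.75 = 3.7969 in² (U = 1.0, A_e = A_n). φR_n = 0.75 × 65 × 3.7969 = 185.1 kips.
Governing: min(222.7, 479.9, 309.0, 185.1) = 185.1 kips → net-section rupture.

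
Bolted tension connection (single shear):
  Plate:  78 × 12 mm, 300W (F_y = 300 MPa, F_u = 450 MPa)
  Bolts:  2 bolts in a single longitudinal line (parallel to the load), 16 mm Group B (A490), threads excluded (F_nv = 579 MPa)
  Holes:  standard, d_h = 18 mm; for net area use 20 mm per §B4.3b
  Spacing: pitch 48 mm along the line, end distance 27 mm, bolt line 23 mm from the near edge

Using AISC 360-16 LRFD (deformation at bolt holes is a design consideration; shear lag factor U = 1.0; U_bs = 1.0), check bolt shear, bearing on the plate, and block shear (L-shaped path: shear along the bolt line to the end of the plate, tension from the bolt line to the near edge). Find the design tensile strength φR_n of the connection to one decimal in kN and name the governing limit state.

162.0 kN (block shear governs)

Bolt shear: A_b = π(16)²/4 = 201.06 mm². φR_n = 0.75 × 579 × 201.06 × 2 × 1 = 174.6 kN.
Bearing (12 mm plate, F_u = 450 MPa): end bolts L_c = 27 − 18/2 = 18, R_n = min(1.2×18×12×450, 2.4×16×12×450) = 116.64 kN/bolt; interior L_c = 48 − 18 = 30, R_n = 194.4 kN/bolt. φR_n = 0.75 × (1×116.64 + 1×194.4) = 233.3 kN.
Block shear: shear path 1×[27+1×48] = 1×75 mm, A_gv = 900, A_nv = 1×(75 − 1.5×20)×12 = 540 mm²; tension to near edge: (23 − 0.5×20)×12 = 156 mm². R_n = min(0.6×450×540, 0.6×300×900) + 1.0×450×156 = min(145.8, 162) + 70.2 = 216 kN. φR_n = 0.75 × 216 = 162.0 kN.
Governing: min(174.6, 233.3, 162.0) = 162.0 kN → block shear.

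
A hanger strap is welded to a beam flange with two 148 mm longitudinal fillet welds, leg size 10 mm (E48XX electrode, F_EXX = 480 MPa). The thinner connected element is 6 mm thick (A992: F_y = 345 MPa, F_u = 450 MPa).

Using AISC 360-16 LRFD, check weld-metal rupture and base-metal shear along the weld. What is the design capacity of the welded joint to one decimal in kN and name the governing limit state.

Weld metal: throat = 0.707×10 = 7.07 mm, L = 2×148 = 296 mm. φR_n = 0.75 × 0.6 × 480 × 7.07 × 296 = 452.0 kN.
Base metal shear (6 mm plate): yield φR_n = 1.0×0.6×345×6×296 = 367.6 kN; rupture φR_n = 0.75×0.6×450×6×296 = 359.6 kN; take 359.6 kN (rupture).
Governing: min(452.0, 359.6) = 359.6 kN → base-metal shear.

359.6 kN (base-metal shear governs)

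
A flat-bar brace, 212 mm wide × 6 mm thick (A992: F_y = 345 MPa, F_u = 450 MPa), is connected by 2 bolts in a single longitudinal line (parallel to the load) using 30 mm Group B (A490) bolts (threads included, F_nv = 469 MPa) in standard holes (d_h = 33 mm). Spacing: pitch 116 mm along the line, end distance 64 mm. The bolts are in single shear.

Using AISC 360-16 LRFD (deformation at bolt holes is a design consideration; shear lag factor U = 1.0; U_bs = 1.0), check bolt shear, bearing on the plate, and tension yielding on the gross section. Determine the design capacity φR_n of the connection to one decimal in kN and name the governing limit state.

261.2 kN (bearing governs)

Bolt shear: A_b = π(30)²/4 = 706.86 mm². φR_n = 0.75 × 469 × 706.86 × 2 × 1 = 497.3 kN.
Bearing (6 mm plate, F_u = 450 MPa): end bolts L_c = 64 − 33/2 = 47.5, R_n = min(1.2×47.5×6×450, 2.4×30×6×450) = 153.9 kN/bolt; interior L_c = 116 − 33 = 83, R_n = 194.4 kN/bolt. φR_n = 0.75 × (1×153.9 + 1×194.4) = 261.2 kN.
Tension yield (gross): A_g = 212×6 = 1272 mm². φR_n = 0.90 × 345 × 1272 = 395.0 kN.
Governing: min(497.3, 261.2, 395.0) = 261.2 kN → bearing.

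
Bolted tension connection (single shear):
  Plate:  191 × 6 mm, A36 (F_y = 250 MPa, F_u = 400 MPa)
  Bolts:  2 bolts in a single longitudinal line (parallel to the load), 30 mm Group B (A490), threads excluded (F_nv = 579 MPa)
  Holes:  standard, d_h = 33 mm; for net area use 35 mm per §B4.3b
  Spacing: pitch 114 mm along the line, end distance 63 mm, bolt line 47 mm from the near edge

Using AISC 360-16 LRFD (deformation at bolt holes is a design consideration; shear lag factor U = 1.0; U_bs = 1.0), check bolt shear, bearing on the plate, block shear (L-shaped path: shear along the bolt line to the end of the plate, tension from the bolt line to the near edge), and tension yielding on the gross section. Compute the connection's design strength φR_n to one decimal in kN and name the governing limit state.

Bolt shear: A_b = π(30)²/4 = 706.86 mm². φR_n = 0.75 × 579 × 706.86 × 2 × 1 = 613.9 kN.
Bearing (6 mm plate, F_u = 400 MPa): end bolts L_c = 63 − 33/2 = 46.5, R_n = min(1.2×46.5×6×400, 2.4×30×6×400) = 133.92 kN/bolt; interior L_c = 114 − 33 = 81, R_n = 172.8 kN/bolt. φR_n = 0.75 × (1×133.92 + 1×172.8) = 230.0 kN.
Block shear: shear path 1×[63+1×114] = 1×177 mm, A_gv = 1062, A_nv = 1×(177 − 1.5×35)×6 = 747 mm²; tension to near edge: (47 − 0.5×35)×6 = 177 mm². R_n = min(0.6×400×747, 0.6×250×1062) + 1.0×400×177 = min(179.28, 159.3) + 70.8 = 230.1 kN. φR_n = 0.75 × 230.1 = 172.6 kN.
Tension yield (gross): A_g = 191×6 = 1146 mm². φR_n = 0.90 × 250 × 1146 = 257.9 kN.
Governing: min(613.9, 230.0, 172.6, 257.9) = 172.6 kN → block shear.

172.6 kN (block shear governs)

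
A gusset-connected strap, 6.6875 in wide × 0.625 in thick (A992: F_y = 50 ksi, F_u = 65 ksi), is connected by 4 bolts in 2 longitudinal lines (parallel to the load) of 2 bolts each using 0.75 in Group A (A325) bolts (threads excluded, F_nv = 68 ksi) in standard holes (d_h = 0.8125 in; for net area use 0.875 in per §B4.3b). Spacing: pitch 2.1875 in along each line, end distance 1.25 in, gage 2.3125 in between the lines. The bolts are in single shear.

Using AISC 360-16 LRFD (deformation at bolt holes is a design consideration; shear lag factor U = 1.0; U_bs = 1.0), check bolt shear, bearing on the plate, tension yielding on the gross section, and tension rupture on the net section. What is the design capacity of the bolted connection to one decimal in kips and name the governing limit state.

90.1 kips (bolt shear governs)

Bolt shear: A_b = π(0.75)²/4 = 0.44179 in². φR_n = 0.75 × 68 × 0.44179 × 4 × 1 = 90.1 kips.
Bearing (0.625 in plate, F_u = 65 ksi): end bolts L_c = 1.25 − 0.8125/2 = 0.84375, R_n = min(1.2×0.84375×0.625×65, 2.4×0.75×0.625×65) = 41.133 kips/bolt; interior L_c = 2.1875 − 0.8125 = 1.375, R_n = 67.031 kips/bolt. φR_n = 0.75 × (2×41.133 + 2×67.031) = 162.2 kips.
Tension yield (gross): A_g = 6.6875×0.625 = 4.1797 in². φR_n = 0.90 × 50 × 4.1797 = 188.1 kips.
Tension rupture (net): A_n = (6.6875 − 2×0.875)×0.625 = 3.0859 in² (U = 1.0, A_e = A_n). φR_n = 0.75 × 65 × 3.0859 = 150.4 kips.
Governing: min(90.1, 162.2, 188.1, 150.4) = 90.1 kips → bolt shear.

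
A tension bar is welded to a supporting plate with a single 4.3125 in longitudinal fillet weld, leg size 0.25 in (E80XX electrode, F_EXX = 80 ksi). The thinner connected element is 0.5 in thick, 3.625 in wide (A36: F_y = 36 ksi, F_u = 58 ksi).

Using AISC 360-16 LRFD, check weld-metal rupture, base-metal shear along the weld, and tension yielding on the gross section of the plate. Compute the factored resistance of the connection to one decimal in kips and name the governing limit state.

27.4 kips (weld metal governs)

Weld metal: throat = 0.707×0.25 = 0.17675 in, L = 4.3125 in. φR_n = 0.75 × 0.6 × 80 × 0.17675 × 4.3125 = 27.4 kips.
Base metal shear (0.5 in plate): yield φR_n = 1.0×0.6×36×0.5×4.3125 = 46.6 kips; rupture φR_n = 0.75×0.6×58×0.5×4.3125 = 56.3 kips; take 46.6 kips (yield).
Tension yield (gross): A_g = 3.625×0.5 = 1.8125 in². φR_n = 0.90 × 36 × 1.8125 = 58.7 kips.
Governing: min(27.4, 46.6, 58.7) = 27.4 kips → weld metal.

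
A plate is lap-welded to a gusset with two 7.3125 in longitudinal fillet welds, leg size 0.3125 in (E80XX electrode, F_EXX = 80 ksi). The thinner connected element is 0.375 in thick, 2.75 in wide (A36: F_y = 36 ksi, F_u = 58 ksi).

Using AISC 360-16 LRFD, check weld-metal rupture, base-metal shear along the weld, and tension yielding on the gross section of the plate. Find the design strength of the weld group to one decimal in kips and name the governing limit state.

33.4 kips (gross-section yield governs)

Weld metal: throat = 0.707×0.3125 = 0.22094 in, L = 2×7.3125 = 14.625 in. φR_n = 0.75 × 0.6 × 80 × 0.22094 × 14.625 = 116.3 kips.
Base metal shear (0.375 in plate): yield φR_n = 1.0×0.6×36×0.375×14.625 = 118.5 kips; rupture φR_n = 0.75×0.6×58×0.375×14.625 = 143.1 kips; take 118.5 kips (yield).
Tension yield (gross): A_g = 2.75×0.375 = 1.0313 in². φR_n = 0.90 × 36 × 1.0313 = 33.4 kips.
Governing: min(116.3, 118.5, 33.4) = 33.4 kips → gross-section yield.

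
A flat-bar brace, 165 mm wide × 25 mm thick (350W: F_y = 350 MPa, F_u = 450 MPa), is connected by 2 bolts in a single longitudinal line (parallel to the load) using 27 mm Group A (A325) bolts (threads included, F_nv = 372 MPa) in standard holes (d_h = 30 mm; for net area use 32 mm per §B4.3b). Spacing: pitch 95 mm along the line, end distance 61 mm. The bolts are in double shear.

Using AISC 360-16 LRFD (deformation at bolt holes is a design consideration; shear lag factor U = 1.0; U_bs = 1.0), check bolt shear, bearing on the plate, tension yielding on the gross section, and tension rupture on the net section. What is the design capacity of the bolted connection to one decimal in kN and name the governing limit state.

639.0 kN (bolt shear governs)

Bolt shear: A_b = π(27)²/4 = 572.56 mm². φR_n = 0.75 × 372 × 572.56 × 2 × 2 = 639.0 kN.
Bearing (25 mm plate, F_u = 450 MPa): end bolts L_c = 61 − 30/2 = 46, R_n = min(1.2×46×25×450, 2.4×27×25×450) = 621 kN/bolt; interior L_c = 95 − 30 = 65, R_n = 729 kN/bolt. φR_n = 0.75 × (1×621 + 1×729) = 1012.5 kN.
Tension yield (gross): A_g = 165×25 = 4125 mm². φR_n = 0.90 × 350 × 4125 = 1299.4 kN.
Tension rupture (net): A_n = (165 − 1×32)×25 = 3325 mm² (U = 1.0, A_e = A_n). φR_n = 0.75 × 450 × 3325 = 1122.2 kN.
Governing: min(639.0, 1012.5, 1299.4, 1122.2) = 639.0 kN → bolt shear.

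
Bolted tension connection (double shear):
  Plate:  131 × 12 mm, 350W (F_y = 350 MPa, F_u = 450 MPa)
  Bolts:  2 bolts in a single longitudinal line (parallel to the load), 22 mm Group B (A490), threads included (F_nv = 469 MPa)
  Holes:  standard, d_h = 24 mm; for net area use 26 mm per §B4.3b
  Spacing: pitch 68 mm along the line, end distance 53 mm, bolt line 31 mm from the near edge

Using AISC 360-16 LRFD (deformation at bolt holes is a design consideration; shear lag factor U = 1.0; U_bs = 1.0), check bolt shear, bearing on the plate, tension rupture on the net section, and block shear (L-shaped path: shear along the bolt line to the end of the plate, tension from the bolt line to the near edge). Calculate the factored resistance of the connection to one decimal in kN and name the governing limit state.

272.2 kN (block shear governs)

Bolt shear: A_b = π(22)²/4 = 380.13 mm². φR_n = 0.75 × 469 × 380.13 × 2 × 2 = 534.8 kN.
Bearing (12 mm plate, F_u = 450 MPa): end bolts L_c = 53 − 24/2 = 41, R_n = min(1.2×41×12×450, 2.4×22×12×450) = 265.68 kN/bolt; interior L_c = 68 − 24 = 44, R_n = 285.12 kN/bolt. φR_n = 0.75 × (1×265.68 + 1×285.12) = 413.1 kN.
Tension rupture (net): A_n = (131 − 1×26)×12 = 1260 mm² (U = 1.0, A_e = A_n). φR_n = 0.75 × 450 × 1260 = 425.3 kN.
Block shear: shear path 1×[53+1×68] = 1×121 mm, A_gv = 1452, A_nv = 1×(121 − 1.5×26)×12 = 984 mm²; tension to near edge: (31 − 0.5×26)×12 = 216 mm². R_n = min(0.6×450×984, 0.6×350×1452) + 1.0×450×216 = min(265.68, 304.92) + 97.2 = 362.88 kN. φR_n = 0.75 × 362.88 = 272.2 kN.
Governing: min(534.8, 413.1, 425.3, 272.2) = 272.2 kN → block shear.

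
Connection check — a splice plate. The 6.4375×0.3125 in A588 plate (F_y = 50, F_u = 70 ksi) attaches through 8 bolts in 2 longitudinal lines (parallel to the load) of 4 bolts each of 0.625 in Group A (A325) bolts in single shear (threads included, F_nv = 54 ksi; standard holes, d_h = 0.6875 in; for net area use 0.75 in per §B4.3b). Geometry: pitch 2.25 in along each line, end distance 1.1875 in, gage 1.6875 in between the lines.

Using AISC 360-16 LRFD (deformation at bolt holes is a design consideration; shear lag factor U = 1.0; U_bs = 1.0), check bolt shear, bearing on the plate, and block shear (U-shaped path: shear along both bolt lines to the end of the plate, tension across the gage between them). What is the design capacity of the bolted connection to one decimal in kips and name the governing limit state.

99.4 kips (bolt shear governs)

Bolt shear: A_b = π(0.625)²/4 = 0.3068 in². φR_n = 0.75 × 54 × 0.3068 × 8 × 1 = 99.4 kips.
Bearing (0.3125 in plate, F_u = 70 ksi): end bolts L_c = 1.1875 − 0.6875/2 = 0.84375, R_n = min(1.2×0.84375×0.3125×70, 2.4×0.625×0.3125×70) = 22.148 kips/bolt; interior L_c = 2.25 − 0.6875 = 1.5625, R_n = 32.813 kips/bolt. φR_n = 0.75 × (2×22.148 + 6×32.813) = 180.9 kips.
Block shear: shear path 2×[1.1875+3×2.25] = 2×7.9375 in, A_gv = 4.9609, A_nv = 2×(7.9375 − 3.5×0.75)×0.3125 = 3.3203 in²; tension across gage: (1.6875 − 1×0.75)×0.3125 = 0.29297 in². R_n = min(0.6×70×3.3203, 0.6×50×4.9609) + 1.0×70×0.29297 = min(139.45, 148.83) + 20.508 = 159.96 kips. φR_n = 0.75 × 159.96 = 120.0 kips.
Governing: min(99.4, 180.9, 120.0) = 99.4 kips → bolt shear.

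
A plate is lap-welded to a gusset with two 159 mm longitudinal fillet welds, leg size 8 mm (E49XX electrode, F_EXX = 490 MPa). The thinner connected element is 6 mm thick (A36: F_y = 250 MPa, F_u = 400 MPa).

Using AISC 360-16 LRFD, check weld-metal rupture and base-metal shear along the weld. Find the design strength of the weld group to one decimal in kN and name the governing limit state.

Weld metal: throat = 0.707×8 = 5.656 mm, L = 2×159 = 318 mm. φR_n = 0.75 × 0.6 × 490 × 5.656 × 318 = 396.6 kN.
Base metal shear (6 mm plate): yield φR_n = 1.0×0.6×250×6×318 = 286.2 kN; rupture φR_n = 0.75×0.6×400×6×318 = 343.4 kN; take 286.2 kN (yield).
Governing: min(396.6, 286.2) = 286.2 kN → base-metal shear.

286.2 kN (base-metal shear governs)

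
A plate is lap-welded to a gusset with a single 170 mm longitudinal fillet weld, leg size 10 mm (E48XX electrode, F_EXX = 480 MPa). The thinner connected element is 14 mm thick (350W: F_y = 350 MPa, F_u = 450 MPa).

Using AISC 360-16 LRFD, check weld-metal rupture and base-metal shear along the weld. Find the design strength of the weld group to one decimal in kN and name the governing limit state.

Weld metal: throat = 0.707×10 = 7.07 mm, L = 170 mm. φR_n = 0.75 × 0.6 × 480 × 7.07 × 170 = 259.6 kN.
Base metal shear (14 mm plate): yield φR_n = 1.0×0.6×350×14×170 = 499.8 kN; rupture φR_n = 0.75×0.6×450×14×170 = 482.0 kN; take 482.0 kN (rupture).
Governing: min(259.6, 482.0) = 259.6 kN → weld metal.

259.6 kN (weld metal governs)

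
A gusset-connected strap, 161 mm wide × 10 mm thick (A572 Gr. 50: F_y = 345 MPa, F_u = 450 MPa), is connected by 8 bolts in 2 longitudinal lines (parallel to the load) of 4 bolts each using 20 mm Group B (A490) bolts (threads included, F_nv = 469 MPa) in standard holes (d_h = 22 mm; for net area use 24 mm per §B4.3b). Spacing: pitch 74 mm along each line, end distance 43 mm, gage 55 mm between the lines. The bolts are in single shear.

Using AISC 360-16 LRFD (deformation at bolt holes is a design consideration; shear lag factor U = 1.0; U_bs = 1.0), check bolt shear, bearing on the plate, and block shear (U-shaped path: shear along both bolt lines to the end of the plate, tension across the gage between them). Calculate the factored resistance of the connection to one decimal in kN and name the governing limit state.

Bolt shear: A_b = π(20)²/4 = 314.16 mm². φR_n = 0.75 × 469 × 314.16 × 8 × 1 = 884.0 kN.
Bearing (10 mm plate, F_u = 450 MPa): end bolts L_c = 43 − 22/2 = 32, R_n = min(1.2×32×10×450, 2.4×20×10×450) = 172.8 kN/bolt; interior L_c = 74 − 22 = 52, R_n = 216 kN/bolt. φR_n = 0.75 × (2×172.8 + 6×216) = 1231.2 kN.
Block shear: shear path 2×[43+3×74] = 2×265 mm, A_gv = 5300, A_nv = 2×(265 − 3.5×24)×10 = 3620 mm²; tension across gage: (55 − 1×24)×10 = 310 mm². R_n = min(0.6×450×3620, 0.6×345×5300) + 1.0×450×310 = min(977.4, 1097.1) + 139.5 = 1116.9 kN. φR_n = 0.75 × 1116.9 = 837.7 kN.
Governing: min(884.0, 1231.2, 837.7) = 837.7 kN → block shear.

837.7 kN (block shear governs)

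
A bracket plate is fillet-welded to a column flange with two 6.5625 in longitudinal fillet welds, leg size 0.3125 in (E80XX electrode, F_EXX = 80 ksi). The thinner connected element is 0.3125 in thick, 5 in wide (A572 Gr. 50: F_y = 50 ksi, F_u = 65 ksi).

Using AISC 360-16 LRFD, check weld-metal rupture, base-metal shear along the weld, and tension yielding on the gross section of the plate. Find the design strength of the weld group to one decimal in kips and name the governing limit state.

70.3 kips (gross-section yield governs)

Weld metal: throat = 0.707×0.3125 = 0.22094 in, L = 2×6.5625 = 13.125 in. φR_n = 0.75 × 0.6 × 80 × 0.22094 × 13.125 = 104.4 kips.
Base metal shear (0.3125 in plate): yield φR_n = 1.0×0.6×50×0.3125×13.125 = 123.0 kips; rupture φR_n = 0.75×0.6×65×0.3125×13.125 = 120.0 kips; take 120.0 kips (rupture).
Tension yield (gross): A_g = 5×0.3125 = 1.5625 in². φR_n = 0.90 × 50 × 1.5625 = 70.3 kips.
Governing: min(104.4, 120.0, 70.3) = 70.3 kips → gross-section yield.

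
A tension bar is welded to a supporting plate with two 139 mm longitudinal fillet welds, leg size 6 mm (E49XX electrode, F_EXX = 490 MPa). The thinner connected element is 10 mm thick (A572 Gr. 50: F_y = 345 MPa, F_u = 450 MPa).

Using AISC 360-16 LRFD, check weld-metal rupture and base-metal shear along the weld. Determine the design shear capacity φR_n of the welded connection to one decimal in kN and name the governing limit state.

Weld metal: throat = 0.707×6 = 4.242 mm, L = 2×139 = 278 mm. φR_n = 0.75 × 0.6 × 490 × 4.242 × 278 = 260.0 kN.
Base metal shear (10 mm plate): yield φR_n = 1.0×0.6×345×10×278 = 575.5 kN; rupture φR_n = 0.75×0.6×450×10×278 = 563.0 kN; take 563.0 kN (rupture).
Governing: min(260.0, 563.0) = 260.0 kN → weld metal.

260.0 kN (weld metal governs)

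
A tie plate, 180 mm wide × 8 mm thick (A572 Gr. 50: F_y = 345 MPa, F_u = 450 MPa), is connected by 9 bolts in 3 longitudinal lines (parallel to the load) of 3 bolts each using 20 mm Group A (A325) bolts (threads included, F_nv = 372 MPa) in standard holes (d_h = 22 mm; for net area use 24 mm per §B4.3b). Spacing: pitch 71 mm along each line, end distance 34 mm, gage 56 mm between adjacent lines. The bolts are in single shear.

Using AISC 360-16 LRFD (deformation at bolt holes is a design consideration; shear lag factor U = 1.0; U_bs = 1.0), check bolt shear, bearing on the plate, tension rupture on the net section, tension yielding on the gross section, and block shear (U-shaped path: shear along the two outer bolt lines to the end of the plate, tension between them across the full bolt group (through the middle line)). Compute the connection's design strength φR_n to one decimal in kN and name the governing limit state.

291.6 kN (net-section rupture governs)

Bolt shear: A_b = π(20)²/4 = 314.16 mm². φR_n = 0.75 × 372 × 314.16 × 9 × 1 = 788.9 kN.
Bearing (8 mm plate, F_u = 450 MPa): end bolts L_c = 34 − 22/2 = 23, R_n = min(1.2×23×8×450, 2.4×20×8×450) = 99.36 kN/bolt; interior L_c = 71 − 22 = 49, R_n = 172.8 kN/bolt. φR_n = 0.75 × (3×99.36 + 6×172.8) = 1001.2 kN.
Tension rupture (net): A_n = (180 − 3×24)×8 = 864 mm² (U = 1.0, A_e = A_n). φR_n = 0.75 × 450 × 864 = 291.6 kN.
Tension yield (gross): A_g = 180×8 = 1440 mm². φR_n = 0.90 × 345 × 1440 = 447.1 kN.
Block shear: shear path 2×[34+2×71] = 2×176 mm, A_gv = 2816, A_nv = 2×(176 − 2.5×24)×8 = 1856 mm²; tension across gage: (112 − 2×24)×8 = 512 mm². R_n = min(0.6×450×1856, 0.6×345×2816) + 1.0×450×512 = min(501.12, 582.91) + 230.4 = 731.52 kN. φR_n = 0.75 × 731.52 = 548.6 kN.
Governing: min(788.9, 1001.2, 291.6, 447.1, 548.6) = 291.6 kN → net-section rupture.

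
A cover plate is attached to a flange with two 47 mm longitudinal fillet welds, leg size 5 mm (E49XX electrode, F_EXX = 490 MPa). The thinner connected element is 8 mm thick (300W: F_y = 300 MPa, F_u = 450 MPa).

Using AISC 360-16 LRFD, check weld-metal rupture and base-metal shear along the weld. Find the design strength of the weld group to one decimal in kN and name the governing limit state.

Weld metal: throat = 0.707×5 = 3.535 mm, L = 2×47 = 94 mm. φR_n = 0.75 × 0.6 × 490 × 3.535 × 94 = 73.3 kN.
Base metal shear (8 mm plate): yield φR_n = 1.0×0.6×300×8×94 = 135.4 kN; rupture φR_n = 0.75×0.6×450×8×94 = 152.3 kN; take 135.4 kN (yield).
Governing: min(73.3, 135.4) = 73.3 kN → weld metal.

73.3 kN (weld metal governs)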